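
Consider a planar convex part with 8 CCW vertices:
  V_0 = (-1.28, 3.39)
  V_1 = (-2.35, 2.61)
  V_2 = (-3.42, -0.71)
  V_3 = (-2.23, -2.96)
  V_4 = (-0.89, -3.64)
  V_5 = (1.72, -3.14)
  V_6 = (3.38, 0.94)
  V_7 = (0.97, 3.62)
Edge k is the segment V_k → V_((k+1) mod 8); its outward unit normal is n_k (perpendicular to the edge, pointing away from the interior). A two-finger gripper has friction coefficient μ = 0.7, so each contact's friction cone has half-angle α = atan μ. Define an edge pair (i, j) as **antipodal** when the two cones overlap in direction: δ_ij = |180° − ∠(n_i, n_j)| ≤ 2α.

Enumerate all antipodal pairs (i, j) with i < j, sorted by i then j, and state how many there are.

α = atan 0.7 = 34.99°;  2α = 69.98°
n_0 = (-0.5891, +0.8081)
n_1 = (-0.9518, +0.3068)
n_2 = (-0.8840, -0.4675)
n_3 = (-0.4525, -0.8917)
n_4 = (+0.1881, -0.9821)
n_5 = (+0.9263, -0.3769)
n_6 = (+0.7436, +0.6687)
n_7 = (-0.1017, +0.9948)
  (0,1): δ = 143.95°  ·
  (0,2): δ = 98.22°  ·
  (0,3): δ = 63.00°  ✓
  (0,4): δ = 25.25°  ✓
  (0,5): δ = 31.77°  ✓
  (0,6): δ = 95.87°  ·
  (0,7): δ = 149.75°  ·
  (1,2): δ = 134.26°  ·
  (1,3): δ = 99.04°  ·
  (1,4): δ = 61.29°  ✓
  (1,5): δ = 4.28°  ✓
  (1,6): δ = 59.83°  ✓
  (1,7): δ = 113.70°  ·
  (2,3): δ = 144.78°  ·
  (2,4): δ = 107.03°  ·
  (2,5): δ = 50.01°  ✓
  (2,6): δ = 14.09°  ✓
  (2,7): δ = 67.96°  ✓
  (3,4): δ = 142.25°  ·
  (3,5): δ = 85.23°  ·
  (3,6): δ = 21.13°  ✓
  (3,7): δ = 32.74°  ✓
  (4,5): δ = 122.98°  ·
  (4,6): δ = 58.88°  ✓
  (4,7): δ = 5.01°  ✓
  (5,6): δ = 115.90°  ·
  (5,7): δ = 62.02°  ✓
  (6,7): δ = 126.13°  ·
antipodal pairs: 14

count = 14; pairs: (0,3), (0,4), (0,5), (1,4), (1,5), (1,6), (2,5), (2,6), (2,7), (3,6), (3,7), (4,6), (4,7), (5,7)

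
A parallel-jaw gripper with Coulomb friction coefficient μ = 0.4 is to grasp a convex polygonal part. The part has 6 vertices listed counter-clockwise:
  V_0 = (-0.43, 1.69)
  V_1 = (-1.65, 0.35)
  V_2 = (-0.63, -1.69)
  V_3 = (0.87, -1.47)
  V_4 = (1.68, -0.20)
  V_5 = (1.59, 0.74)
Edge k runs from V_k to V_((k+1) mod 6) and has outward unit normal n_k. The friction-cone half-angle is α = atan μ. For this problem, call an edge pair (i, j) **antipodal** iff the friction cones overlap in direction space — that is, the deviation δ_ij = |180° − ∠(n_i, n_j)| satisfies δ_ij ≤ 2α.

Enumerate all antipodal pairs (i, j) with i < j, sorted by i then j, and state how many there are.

α = atan 0.4 = 21.80°;  2α = 43.60°
n_0 = (-0.7394, +0.6732)
n_1 = (-0.8944, -0.4472)
n_2 = (+0.1451, -0.9894)
n_3 = (+0.8431, -0.5377)
n_4 = (+0.9954, +0.0953)
n_5 = (+0.4256, +0.9049)
  (0,1): δ = 111.12°  ·
  (0,2): δ = 39.34°  ✓
  (0,3): δ = 9.79°  ✓
  (0,4): δ = 47.79°  ·
  (0,5): δ = 107.13°  ·
  (1,2): δ = 108.22°  ·
  (1,3): δ = 59.09°  ·
  (1,4): δ = 21.10°  ✓
  (1,5): δ = 38.25°  ✓
  (2,3): δ = 130.87°  ·
  (2,4): δ = 92.87°  ·
  (2,5): δ = 33.53°  ✓
  (3,4): δ = 142.00°  ·
  (3,5): δ = 82.66°  ·
  (4,5): δ = 120.66°  ·
antipodal pairs: 5

count = 5; pairs: (0,2), (0,3), (1,4), (1,5), (2,5)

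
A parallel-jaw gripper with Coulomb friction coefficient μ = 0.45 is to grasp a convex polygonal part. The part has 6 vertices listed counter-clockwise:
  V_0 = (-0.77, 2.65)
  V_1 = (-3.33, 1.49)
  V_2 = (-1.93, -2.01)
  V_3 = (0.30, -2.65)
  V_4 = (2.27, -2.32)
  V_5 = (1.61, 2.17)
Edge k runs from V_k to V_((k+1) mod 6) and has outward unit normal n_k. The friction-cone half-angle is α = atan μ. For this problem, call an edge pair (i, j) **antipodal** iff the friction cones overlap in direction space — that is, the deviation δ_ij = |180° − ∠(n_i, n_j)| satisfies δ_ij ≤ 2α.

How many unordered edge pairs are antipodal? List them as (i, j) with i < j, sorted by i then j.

α = atan 0.45 = 24.23°;  2α = 48.46°
n_0 = (-0.4127, +0.9109)
n_1 = (-0.9285, -0.3714)
n_2 = (-0.2759, -0.9612)
n_3 = (+0.1652, -0.9863)
n_4 = (+0.9894, +0.1454)
n_5 = (+0.1977, +0.9803)
  (0,1): δ = 92.58°  ·
  (0,2): δ = 40.39°  ✓
  (0,3): δ = 14.87°  ✓
  (0,4): δ = 73.99°  ·
  (0,5): δ = 144.22°  ·
  (1,2): δ = 127.81°  ·
  (1,3): δ = 102.29°  ·
  (1,4): δ = 13.44°  ✓
  (1,5): δ = 56.80°  ·
  (2,3): δ = 154.48°  ·
  (2,4): δ = 65.62°  ·
  (2,5): δ = 4.61°  ✓
  (3,4): δ = 91.15°  ·
  (3,5): δ = 20.91°  ✓
  (4,5): δ = 109.76°  ·
antipodal pairs: 5

count = 5; pairs: (0,2), (0,3), (1,4), (2,5), (3,5)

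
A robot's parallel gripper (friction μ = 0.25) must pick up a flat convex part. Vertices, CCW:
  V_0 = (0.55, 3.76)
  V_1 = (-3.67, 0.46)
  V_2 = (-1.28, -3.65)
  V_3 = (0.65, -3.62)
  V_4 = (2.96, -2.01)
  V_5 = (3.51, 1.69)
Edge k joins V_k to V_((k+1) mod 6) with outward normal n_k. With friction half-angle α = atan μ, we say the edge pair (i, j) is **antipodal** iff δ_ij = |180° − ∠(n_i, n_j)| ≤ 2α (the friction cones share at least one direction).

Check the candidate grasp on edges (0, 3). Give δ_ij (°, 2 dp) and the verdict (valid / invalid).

α = atan 0.25 = 14.04°;  2α = 28.07°
edge 0: e_0 = (-4.22, -3.30);  n_0 = (-0.6160, +0.7877)
edge 3: e_3 = (+2.31, +1.61);  n_3 = (+0.5718, -0.8204)
∠(n_0, n_3) = 176.85°
δ = |180° − 176.85°| = 3.15°
3.15° ≤ 2α = 28.07°  →  valid

δ = 3.15°, valid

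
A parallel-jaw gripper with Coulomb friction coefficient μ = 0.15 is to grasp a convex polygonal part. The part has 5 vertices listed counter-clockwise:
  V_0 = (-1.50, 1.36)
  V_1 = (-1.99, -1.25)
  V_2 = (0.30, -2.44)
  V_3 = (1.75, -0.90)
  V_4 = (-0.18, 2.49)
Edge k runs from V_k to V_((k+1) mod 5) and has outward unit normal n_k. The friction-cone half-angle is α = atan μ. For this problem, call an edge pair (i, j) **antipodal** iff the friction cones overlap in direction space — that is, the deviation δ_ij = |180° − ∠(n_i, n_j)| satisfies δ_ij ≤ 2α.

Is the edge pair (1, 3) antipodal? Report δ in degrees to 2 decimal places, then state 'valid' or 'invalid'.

δ = 32.89°, invalid

α = atan 0.15 = 8.53°;  2α = 17.06°
edge 1: e_1 = (+2.29, -1.19);  n_1 = (-0.4611, -0.8873)
edge 3: e_3 = (-1.93, +3.39);  n_3 = (+0.8690, +0.4948)
∠(n_1, n_3) = 147.11°
δ = |180° − 147.11°| = 32.89°
32.89° > 2α = 17.06°  →  invalid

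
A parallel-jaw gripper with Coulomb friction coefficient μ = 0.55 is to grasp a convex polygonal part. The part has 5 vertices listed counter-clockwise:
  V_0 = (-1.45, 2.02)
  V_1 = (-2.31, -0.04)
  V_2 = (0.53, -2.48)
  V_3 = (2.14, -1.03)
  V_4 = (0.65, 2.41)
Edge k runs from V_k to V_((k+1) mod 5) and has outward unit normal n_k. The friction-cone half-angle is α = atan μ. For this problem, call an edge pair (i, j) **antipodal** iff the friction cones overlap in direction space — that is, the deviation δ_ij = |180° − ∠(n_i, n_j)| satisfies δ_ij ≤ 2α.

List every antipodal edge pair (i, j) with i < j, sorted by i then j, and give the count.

α = atan 0.55 = 28.81°;  2α = 57.62°
n_0 = (-0.9228, +0.3853)
n_1 = (-0.6517, -0.7585)
n_2 = (+0.6692, -0.7431)
n_3 = (+0.9176, +0.3975)
n_4 = (-0.1826, +0.9832)
  (0,1): δ = 108.01°  ·
  (0,2): δ = 25.33°  ✓
  (0,3): δ = 46.08°  ✓
  (0,4): δ = 123.18°  ·
  (1,2): δ = 97.33°  ·
  (1,3): δ = 25.91°  ✓
  (1,4): δ = 51.19°  ✓
  (2,3): δ = 108.59°  ·
  (2,4): δ = 31.49°  ✓
  (3,4): δ = 102.90°  ·
antipodal pairs: 5

count = 5; pairs: (0,2), (0,3), (1,3), (1,4), (2,4)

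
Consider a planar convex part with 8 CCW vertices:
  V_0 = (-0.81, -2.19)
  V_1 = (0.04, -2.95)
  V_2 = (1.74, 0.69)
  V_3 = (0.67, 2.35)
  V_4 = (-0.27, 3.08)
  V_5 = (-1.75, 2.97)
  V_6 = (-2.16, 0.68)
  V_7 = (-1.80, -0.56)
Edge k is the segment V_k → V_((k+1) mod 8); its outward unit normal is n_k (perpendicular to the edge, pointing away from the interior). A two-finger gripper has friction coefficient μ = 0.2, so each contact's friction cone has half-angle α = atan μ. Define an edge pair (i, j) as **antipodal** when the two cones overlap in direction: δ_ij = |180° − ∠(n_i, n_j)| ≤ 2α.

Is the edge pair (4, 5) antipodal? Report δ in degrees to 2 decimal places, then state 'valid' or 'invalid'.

δ = 104.40°, invalid

α = atan 0.2 = 11.31°;  2α = 22.62°
edge 4: e_4 = (-1.48, -0.11);  n_4 = (-0.0741, +0.9972)
edge 5: e_5 = (-0.41, -2.29);  n_5 = (-0.9843, +0.1762)
∠(n_4, n_5) = 75.60°
δ = |180° − 75.60°| = 104.40°
104.40° > 2α = 22.62°  →  invalid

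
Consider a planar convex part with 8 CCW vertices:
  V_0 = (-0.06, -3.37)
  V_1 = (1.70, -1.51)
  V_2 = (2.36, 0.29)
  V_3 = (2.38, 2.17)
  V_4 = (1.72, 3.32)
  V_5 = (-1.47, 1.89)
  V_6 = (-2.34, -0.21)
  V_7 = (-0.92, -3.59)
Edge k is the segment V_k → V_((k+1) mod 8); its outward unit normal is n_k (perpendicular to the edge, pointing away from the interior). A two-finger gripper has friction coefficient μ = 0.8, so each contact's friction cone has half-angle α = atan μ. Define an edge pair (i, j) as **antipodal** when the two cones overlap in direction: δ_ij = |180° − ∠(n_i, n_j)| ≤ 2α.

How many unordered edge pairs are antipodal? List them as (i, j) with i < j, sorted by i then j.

count = 14; pairs: (0,4), (0,5), (0,6), (1,4), (1,5), (1,6), (2,4), (2,5), (2,6), (3,5), (3,6), (3,7), (4,7), (5,7)

α = atan 0.8 = 38.66°;  2α = 77.32°
n_0 = (+0.7264, -0.6873)
n_1 = (+0.9389, -0.3443)
n_2 = (+0.9999, -0.0106)
n_3 = (+0.8673, +0.4978)
n_4 = (-0.4091, +0.9125)
n_5 = (-0.9239, +0.3827)
n_6 = (-0.9219, -0.3873)
n_7 = (+0.2478, -0.9688)
  (0,1): δ = 156.72°  ·
  (0,2): δ = 137.19°  ·
  (0,3): δ = 106.73°  ·
  (0,4): δ = 22.44°  ✓
  (0,5): δ = 20.91°  ✓
  (0,6): δ = 66.21°  ✓
  (0,7): δ = 147.77°  ·
  (1,2): δ = 160.47°  ·
  (1,3): δ = 130.01°  ·
  (1,4): δ = 45.72°  ✓
  (1,5): δ = 2.37°  ✓
  (1,6): δ = 42.92°  ✓
  (1,7): δ = 124.49°  ·
  (2,3): δ = 149.54°  ·
  (2,4): δ = 65.24°  ✓
  (2,5): δ = 21.89°  ✓
  (2,6): δ = 23.40°  ✓
  (2,7): δ = 104.96°  ·
  (3,4): δ = 95.71°  ·
  (3,5): δ = 52.36°  ✓
  (3,6): δ = 7.06°  ✓
  (3,7): δ = 74.50°  ✓
  (4,5): δ = 136.65°  ·
  (4,6): δ = 91.36°  ·
  (4,7): δ = 9.80°  ✓
  (5,6): δ = 134.71°  ·
  (5,7): δ = 53.15°  ✓
  (6,7): δ = 98.44°  ·
antipodal pairs: 14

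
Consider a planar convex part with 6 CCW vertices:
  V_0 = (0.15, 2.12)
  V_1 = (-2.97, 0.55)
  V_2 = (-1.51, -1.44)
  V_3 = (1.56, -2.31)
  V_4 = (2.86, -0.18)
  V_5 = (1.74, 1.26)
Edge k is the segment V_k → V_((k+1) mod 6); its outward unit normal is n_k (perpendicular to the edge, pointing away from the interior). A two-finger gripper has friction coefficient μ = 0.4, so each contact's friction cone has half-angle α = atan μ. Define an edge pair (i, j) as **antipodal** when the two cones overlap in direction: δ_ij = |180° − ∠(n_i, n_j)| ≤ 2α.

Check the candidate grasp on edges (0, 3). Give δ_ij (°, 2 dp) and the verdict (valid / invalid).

δ = 31.89°, valid

α = atan 0.4 = 21.80°;  2α = 43.60°
edge 0: e_0 = (-3.12, -1.57);  n_0 = (-0.4495, +0.8933)
edge 3: e_3 = (+1.30, +2.13);  n_3 = (+0.8536, -0.5210)
∠(n_0, n_3) = 148.11°
δ = |180° − 148.11°| = 31.89°
31.89° ≤ 2α = 43.60°  →  valid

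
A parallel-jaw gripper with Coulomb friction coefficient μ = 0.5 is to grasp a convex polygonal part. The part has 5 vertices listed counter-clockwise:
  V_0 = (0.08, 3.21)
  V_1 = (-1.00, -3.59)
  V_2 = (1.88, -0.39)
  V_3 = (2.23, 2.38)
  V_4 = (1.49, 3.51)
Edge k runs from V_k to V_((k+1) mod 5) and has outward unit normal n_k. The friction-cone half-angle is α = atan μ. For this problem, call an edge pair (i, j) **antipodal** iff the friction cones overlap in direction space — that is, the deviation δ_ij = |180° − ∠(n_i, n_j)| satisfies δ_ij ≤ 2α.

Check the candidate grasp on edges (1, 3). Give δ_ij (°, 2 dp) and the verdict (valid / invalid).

δ = 104.79°, invalid

α = atan 0.5 = 26.57°;  2α = 53.13°
edge 1: e_1 = (+2.88, +3.20);  n_1 = (+0.7433, -0.6690)
edge 3: e_3 = (-0.74, +1.13);  n_3 = (+0.8366, +0.5478)
∠(n_1, n_3) = 75.21°
δ = |180° − 75.21°| = 104.79°
104.79° > 2α = 53.13°  →  invalid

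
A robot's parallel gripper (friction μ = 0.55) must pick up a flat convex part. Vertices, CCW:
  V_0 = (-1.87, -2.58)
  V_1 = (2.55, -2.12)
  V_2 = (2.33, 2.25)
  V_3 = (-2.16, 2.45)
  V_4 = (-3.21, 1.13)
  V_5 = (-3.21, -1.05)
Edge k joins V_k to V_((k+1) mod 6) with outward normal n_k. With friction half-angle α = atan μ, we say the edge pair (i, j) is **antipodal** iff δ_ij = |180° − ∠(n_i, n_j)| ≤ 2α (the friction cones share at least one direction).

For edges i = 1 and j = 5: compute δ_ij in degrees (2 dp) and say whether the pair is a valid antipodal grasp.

δ = 38.33°, valid

α = atan 0.55 = 28.81°;  2α = 57.62°
edge 1: e_1 = (-0.22, +4.37);  n_1 = (+0.9987, +0.0503)
edge 5: e_5 = (+1.34, -1.53);  n_5 = (-0.7523, -0.6589)
∠(n_1, n_5) = 141.67°
δ = |180° − 141.67°| = 38.33°
38.33° ≤ 2α = 57.62°  →  valid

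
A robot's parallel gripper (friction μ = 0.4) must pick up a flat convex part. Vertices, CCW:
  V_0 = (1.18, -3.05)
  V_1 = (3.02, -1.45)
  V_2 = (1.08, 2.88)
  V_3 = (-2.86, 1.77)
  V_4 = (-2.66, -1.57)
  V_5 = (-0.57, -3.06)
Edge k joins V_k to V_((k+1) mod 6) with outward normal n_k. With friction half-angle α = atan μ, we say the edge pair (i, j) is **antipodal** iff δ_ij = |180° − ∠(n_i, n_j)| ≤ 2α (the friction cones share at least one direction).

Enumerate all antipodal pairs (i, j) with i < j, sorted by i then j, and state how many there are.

count = 4; pairs: (0,2), (1,3), (1,4), (2,5)

α = atan 0.4 = 21.80°;  2α = 43.60°
n_0 = (+0.6562, -0.7546)
n_1 = (+0.9126, +0.4089)
n_2 = (-0.2712, +0.9625)
n_3 = (-0.9982, -0.0598)
n_4 = (-0.5805, -0.8143)
n_5 = (+0.0057, -1.0000)
  (0,1): δ = 106.87°  ·
  (0,2): δ = 25.28°  ✓
  (0,3): δ = 52.42°  ·
  (0,4): δ = 103.51°  ·
  (0,5): δ = 139.32°  ·
  (1,2): δ = 98.40°  ·
  (1,3): δ = 20.71°  ✓
  (1,4): δ = 30.38°  ✓
  (1,5): δ = 66.19°  ·
  (2,3): δ = 102.31°  ·
  (2,4): δ = 51.22°  ·
  (2,5): δ = 15.41°  ✓
  (3,4): δ = 128.91°  ·
  (3,5): δ = 93.10°  ·
  (4,5): δ = 144.19°  ·
antipodal pairs: 4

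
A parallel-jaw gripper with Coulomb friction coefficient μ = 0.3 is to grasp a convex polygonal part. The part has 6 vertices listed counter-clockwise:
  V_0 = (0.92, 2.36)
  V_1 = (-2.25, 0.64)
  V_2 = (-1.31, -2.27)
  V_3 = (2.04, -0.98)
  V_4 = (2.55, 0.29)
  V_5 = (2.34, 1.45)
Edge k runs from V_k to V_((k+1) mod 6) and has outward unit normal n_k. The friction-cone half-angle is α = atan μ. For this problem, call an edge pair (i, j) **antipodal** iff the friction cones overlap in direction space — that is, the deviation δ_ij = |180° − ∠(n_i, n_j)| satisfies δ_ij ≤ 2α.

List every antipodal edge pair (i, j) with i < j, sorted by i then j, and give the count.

count = 2; pairs: (0,2), (1,4)

α = atan 0.3 = 16.70°;  2α = 33.40°
n_0 = (-0.4769, +0.8790)
n_1 = (-0.9516, -0.3074)
n_2 = (+0.3594, -0.9332)
n_3 = (+0.9280, -0.3727)
n_4 = (+0.9840, +0.1781)
n_5 = (+0.5396, +0.8419)
  (0,1): δ = 100.58°  ·
  (0,2): δ = 7.42°  ✓
  (0,3): δ = 39.64°  ·
  (0,4): δ = 71.78°  ·
  (0,5): δ = 118.86°  ·
  (1,2): δ = 86.84°  ·
  (1,3): δ = 39.78°  ·
  (1,4): δ = 7.64°  ✓
  (1,5): δ = 39.44°  ·
  (2,3): δ = 132.94°  ·
  (2,4): δ = 100.80°  ·
  (2,5): δ = 53.71°  ·
  (3,4): δ = 147.86°  ·
  (3,5): δ = 100.77°  ·
  (4,5): δ = 132.91°  ·
antipodal pairs: 2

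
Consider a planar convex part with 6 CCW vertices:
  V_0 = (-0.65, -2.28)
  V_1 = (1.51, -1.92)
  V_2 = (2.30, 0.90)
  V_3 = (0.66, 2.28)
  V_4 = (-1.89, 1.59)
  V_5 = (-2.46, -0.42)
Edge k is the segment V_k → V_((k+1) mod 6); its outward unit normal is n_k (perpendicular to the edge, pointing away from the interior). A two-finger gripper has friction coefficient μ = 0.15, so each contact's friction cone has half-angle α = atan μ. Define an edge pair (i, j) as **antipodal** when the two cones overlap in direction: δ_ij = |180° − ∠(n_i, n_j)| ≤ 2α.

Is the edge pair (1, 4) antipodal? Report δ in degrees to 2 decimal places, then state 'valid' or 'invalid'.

δ = 0.18°, valid

α = atan 0.15 = 8.53°;  2α = 17.06°
edge 1: e_1 = (+0.79, +2.82);  n_1 = (+0.9629, -0.2698)
edge 4: e_4 = (-0.57, -2.01);  n_4 = (-0.9621, +0.2728)
∠(n_1, n_4) = 179.82°
δ = |180° − 179.82°| = 0.18°
0.18° ≤ 2α = 17.06°  →  valid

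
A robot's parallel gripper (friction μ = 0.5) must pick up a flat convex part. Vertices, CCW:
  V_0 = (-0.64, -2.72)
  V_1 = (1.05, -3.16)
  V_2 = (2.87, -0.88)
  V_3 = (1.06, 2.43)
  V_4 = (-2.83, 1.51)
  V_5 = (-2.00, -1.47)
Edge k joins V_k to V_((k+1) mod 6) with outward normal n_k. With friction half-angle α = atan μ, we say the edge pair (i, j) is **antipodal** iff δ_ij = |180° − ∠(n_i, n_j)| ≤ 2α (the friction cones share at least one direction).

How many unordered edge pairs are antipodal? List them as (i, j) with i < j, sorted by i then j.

α = atan 0.5 = 26.57°;  2α = 53.13°
n_0 = (-0.2520, -0.9677)
n_1 = (+0.7815, -0.6239)
n_2 = (+0.8774, +0.4798)
n_3 = (-0.2302, +0.9732)
n_4 = (-0.9633, -0.2683)
n_5 = (-0.6767, -0.7363)
  (0,1): δ = 114.01°  ·
  (0,2): δ = 46.74°  ✓
  (0,3): δ = 27.90°  ✓
  (0,4): δ = 120.16°  ·
  (0,5): δ = 152.01°  ·
  (1,2): δ = 112.73°  ·
  (1,3): δ = 38.10°  ✓
  (1,4): δ = 54.16°  ·
  (1,5): δ = 86.01°  ·
  (2,3): δ = 105.36°  ·
  (2,4): δ = 13.11°  ✓
  (2,5): δ = 18.74°  ✓
  (3,4): δ = 87.74°  ·
  (3,5): δ = 55.89°  ·
  (4,5): δ = 148.15°  ·
antipodal pairs: 5

count = 5; pairs: (0,2), (0,3), (1,3), (2,4), (2,5)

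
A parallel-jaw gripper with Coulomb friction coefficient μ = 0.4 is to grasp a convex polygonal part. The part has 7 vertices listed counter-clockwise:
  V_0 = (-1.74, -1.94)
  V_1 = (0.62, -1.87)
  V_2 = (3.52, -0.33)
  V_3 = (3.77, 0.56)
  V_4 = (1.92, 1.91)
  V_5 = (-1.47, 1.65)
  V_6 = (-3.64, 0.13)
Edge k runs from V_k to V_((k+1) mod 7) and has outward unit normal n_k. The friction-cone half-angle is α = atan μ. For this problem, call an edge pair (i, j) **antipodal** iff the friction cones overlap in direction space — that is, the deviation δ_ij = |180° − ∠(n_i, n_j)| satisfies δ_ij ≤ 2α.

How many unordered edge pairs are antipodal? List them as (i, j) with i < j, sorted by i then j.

count = 7; pairs: (0,3), (0,4), (0,5), (1,4), (1,5), (2,5), (3,6)

α = atan 0.4 = 21.80°;  2α = 43.60°
n_0 = (+0.0296, -0.9996)
n_1 = (+0.4690, -0.8832)
n_2 = (+0.9627, -0.2704)
n_3 = (+0.5895, +0.8078)
n_4 = (-0.0765, +0.9971)
n_5 = (-0.5737, +0.8191)
n_6 = (-0.7367, -0.6762)
  (0,1): δ = 153.73°  ·
  (0,2): δ = 107.39°  ·
  (0,3): δ = 37.82°  ✓
  (0,4): δ = 2.69°  ✓
  (0,5): δ = 33.31°  ✓
  (0,6): δ = 130.85°  ·
  (1,2): δ = 133.66°  ·
  (1,3): δ = 64.09°  ·
  (1,4): δ = 23.58°  ✓
  (1,5): δ = 7.04°  ✓
  (1,6): δ = 104.58°  ·
  (2,3): δ = 110.43°  ·
  (2,4): δ = 69.92°  ·
  (2,5): δ = 39.30°  ✓
  (2,6): δ = 58.24°  ·
  (3,4): δ = 139.49°  ·
  (3,5): δ = 108.87°  ·
  (3,6): δ = 11.33°  ✓
  (4,5): δ = 149.38°  ·
  (4,6): δ = 51.84°  ·
  (5,6): δ = 82.46°  ·
antipodal pairs: 7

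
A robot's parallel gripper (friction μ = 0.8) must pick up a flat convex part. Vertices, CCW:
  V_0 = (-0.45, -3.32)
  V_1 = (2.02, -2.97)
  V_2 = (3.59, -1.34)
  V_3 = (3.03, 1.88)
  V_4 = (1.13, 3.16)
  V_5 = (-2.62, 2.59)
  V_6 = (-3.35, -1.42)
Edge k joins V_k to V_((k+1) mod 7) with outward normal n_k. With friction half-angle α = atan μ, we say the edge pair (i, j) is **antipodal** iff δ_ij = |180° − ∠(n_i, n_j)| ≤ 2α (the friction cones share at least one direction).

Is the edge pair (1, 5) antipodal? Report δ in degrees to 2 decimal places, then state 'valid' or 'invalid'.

δ = 33.61°, valid

α = atan 0.8 = 38.66°;  2α = 77.32°
edge 1: e_1 = (+1.57, +1.63);  n_1 = (+0.7202, -0.6937)
edge 5: e_5 = (-0.73, -4.01);  n_5 = (-0.9838, +0.1791)
∠(n_1, n_5) = 146.39°
δ = |180° − 146.39°| = 33.61°
33.61° ≤ 2α = 77.32°  →  valid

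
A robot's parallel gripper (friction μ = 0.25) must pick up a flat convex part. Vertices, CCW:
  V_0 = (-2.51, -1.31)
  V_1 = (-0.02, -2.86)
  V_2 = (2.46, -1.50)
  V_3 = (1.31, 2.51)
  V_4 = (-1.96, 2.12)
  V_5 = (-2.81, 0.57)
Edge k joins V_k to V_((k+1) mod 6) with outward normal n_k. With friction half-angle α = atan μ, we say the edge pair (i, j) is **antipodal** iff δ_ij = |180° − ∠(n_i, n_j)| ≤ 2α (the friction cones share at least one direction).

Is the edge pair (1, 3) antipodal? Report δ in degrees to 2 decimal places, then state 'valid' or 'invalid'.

α = atan 0.25 = 14.04°;  2α = 28.07°
edge 1: e_1 = (+2.48, +1.36);  n_1 = (+0.4808, -0.8768)
edge 3: e_3 = (-3.27, -0.39);  n_3 = (-0.1184, +0.9930)
∠(n_1, n_3) = 158.06°
δ = |180° − 158.06°| = 21.94°
21.94° ≤ 2α = 28.07°  →  valid

δ = 21.94°, valid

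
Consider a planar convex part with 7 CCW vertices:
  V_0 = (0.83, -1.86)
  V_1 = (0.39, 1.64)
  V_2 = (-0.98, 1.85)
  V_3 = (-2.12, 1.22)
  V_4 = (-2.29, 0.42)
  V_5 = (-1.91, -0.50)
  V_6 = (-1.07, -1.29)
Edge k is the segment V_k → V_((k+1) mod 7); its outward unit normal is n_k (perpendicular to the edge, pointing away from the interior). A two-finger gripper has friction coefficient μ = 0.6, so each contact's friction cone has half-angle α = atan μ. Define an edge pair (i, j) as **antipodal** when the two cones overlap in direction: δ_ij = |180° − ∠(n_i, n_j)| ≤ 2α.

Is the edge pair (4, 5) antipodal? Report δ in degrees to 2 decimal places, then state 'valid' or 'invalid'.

α = atan 0.6 = 30.96°;  2α = 61.93°
edge 4: e_4 = (+0.38, -0.92);  n_4 = (-0.9243, -0.3818)
edge 5: e_5 = (+0.84, -0.79);  n_5 = (-0.6851, -0.7285)
∠(n_4, n_5) = 24.31°
δ = |180° − 24.31°| = 155.69°
155.69° > 2α = 61.93°  →  invalid

δ = 155.69°, invalid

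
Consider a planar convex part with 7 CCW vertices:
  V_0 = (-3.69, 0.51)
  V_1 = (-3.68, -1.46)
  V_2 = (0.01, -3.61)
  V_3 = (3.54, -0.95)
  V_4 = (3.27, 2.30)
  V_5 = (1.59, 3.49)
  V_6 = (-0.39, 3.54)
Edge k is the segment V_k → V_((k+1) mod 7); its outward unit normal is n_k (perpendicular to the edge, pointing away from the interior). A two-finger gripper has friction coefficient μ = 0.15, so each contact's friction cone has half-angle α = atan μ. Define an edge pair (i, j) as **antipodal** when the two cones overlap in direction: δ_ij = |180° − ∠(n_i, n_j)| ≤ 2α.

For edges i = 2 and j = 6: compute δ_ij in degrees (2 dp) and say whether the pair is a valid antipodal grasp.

α = atan 0.15 = 8.53°;  2α = 17.06°
edge 2: e_2 = (+3.53, +2.66);  n_2 = (+0.6018, -0.7986)
edge 6: e_6 = (-3.30, -3.03);  n_6 = (-0.6763, +0.7366)
∠(n_2, n_6) = 174.44°
δ = |180° − 174.44°| = 5.56°
5.56° ≤ 2α = 17.06°  →  valid

δ = 5.56°, valid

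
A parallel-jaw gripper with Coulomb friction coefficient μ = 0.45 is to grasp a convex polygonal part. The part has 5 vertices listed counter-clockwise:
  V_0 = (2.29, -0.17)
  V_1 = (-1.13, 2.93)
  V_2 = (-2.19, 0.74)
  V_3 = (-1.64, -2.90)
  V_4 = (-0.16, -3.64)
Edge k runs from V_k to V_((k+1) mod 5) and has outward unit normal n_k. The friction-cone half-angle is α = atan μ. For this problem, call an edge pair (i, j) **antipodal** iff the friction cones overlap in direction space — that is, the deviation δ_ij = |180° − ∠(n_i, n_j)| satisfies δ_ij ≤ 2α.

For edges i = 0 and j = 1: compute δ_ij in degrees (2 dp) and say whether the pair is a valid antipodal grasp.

δ = 73.64°, invalid

α = atan 0.45 = 24.23°;  2α = 48.46°
edge 0: e_0 = (-3.42, +3.10);  n_0 = (+0.6716, +0.7409)
edge 1: e_1 = (-1.06, -2.19);  n_1 = (-0.9001, +0.4357)
∠(n_0, n_1) = 106.36°
δ = |180° − 106.36°| = 73.64°
73.64° > 2α = 48.46°  →  invalid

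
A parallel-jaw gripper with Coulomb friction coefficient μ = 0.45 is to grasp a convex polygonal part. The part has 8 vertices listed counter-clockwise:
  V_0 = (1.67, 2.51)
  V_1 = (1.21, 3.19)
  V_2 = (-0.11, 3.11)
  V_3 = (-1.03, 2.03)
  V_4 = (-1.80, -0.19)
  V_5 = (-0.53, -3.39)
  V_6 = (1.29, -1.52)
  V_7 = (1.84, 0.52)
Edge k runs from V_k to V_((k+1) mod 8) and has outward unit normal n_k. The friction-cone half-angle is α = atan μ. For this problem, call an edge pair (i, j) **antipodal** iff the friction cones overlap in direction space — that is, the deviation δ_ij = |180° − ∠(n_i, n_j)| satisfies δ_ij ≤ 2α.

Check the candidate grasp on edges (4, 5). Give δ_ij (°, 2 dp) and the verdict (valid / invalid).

α = atan 0.45 = 24.23°;  2α = 48.46°
edge 4: e_4 = (+1.27, -3.20);  n_4 = (-0.9295, -0.3689)
edge 5: e_5 = (+1.82, +1.87);  n_5 = (+0.7166, -0.6975)
∠(n_4, n_5) = 114.13°
δ = |180° − 114.13°| = 65.87°
65.87° > 2α = 48.46°  →  invalid

δ = 65.87°, invalid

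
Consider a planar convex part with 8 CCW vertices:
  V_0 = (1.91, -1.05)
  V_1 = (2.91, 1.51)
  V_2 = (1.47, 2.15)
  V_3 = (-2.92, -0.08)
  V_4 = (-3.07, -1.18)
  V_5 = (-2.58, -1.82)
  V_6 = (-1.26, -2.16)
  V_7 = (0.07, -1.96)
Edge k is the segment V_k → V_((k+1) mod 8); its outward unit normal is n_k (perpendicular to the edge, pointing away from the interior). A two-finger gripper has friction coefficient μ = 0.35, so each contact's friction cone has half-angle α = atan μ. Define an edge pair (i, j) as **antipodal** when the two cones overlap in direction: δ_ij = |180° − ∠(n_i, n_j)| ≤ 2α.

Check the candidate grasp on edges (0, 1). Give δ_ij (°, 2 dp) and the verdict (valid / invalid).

δ = 92.63°, invalid

α = atan 0.35 = 19.29°;  2α = 38.58°
edge 0: e_0 = (+1.00, +2.56);  n_0 = (+0.9315, -0.3639)
edge 1: e_1 = (-1.44, +0.64);  n_1 = (+0.4061, +0.9138)
∠(n_0, n_1) = 87.37°
δ = |180° − 87.37°| = 92.63°
92.63° > 2α = 38.58°  →  invalid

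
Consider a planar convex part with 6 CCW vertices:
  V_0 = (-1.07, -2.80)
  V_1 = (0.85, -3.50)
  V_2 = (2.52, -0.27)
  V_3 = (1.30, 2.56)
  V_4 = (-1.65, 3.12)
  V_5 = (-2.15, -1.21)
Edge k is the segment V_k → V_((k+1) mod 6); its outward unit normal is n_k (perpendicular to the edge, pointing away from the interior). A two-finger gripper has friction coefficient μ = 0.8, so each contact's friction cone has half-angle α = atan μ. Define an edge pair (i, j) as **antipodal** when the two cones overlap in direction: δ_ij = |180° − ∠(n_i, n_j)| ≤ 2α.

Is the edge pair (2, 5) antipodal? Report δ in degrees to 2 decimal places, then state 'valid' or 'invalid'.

δ = 10.87°, valid

α = atan 0.8 = 38.66°;  2α = 77.32°
edge 2: e_2 = (-1.22, +2.83);  n_2 = (+0.9183, +0.3959)
edge 5: e_5 = (+1.08, -1.59);  n_5 = (-0.8272, -0.5619)
∠(n_2, n_5) = 169.13°
δ = |180° − 169.13°| = 10.87°
10.87° ≤ 2α = 77.32°  →  valid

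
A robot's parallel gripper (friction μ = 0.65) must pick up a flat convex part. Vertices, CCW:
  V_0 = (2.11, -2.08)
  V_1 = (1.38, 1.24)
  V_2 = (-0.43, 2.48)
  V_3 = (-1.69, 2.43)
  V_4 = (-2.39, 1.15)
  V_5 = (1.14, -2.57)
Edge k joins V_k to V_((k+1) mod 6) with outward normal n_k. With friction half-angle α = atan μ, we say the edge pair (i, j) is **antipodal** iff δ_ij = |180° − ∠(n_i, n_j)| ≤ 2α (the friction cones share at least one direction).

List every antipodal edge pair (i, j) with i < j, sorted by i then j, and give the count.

count = 7; pairs: (0,3), (0,4), (1,4), (1,5), (2,4), (2,5), (3,5)

α = atan 0.65 = 33.02°;  2α = 66.05°
n_0 = (+0.9767, +0.2147)
n_1 = (+0.5652, +0.8250)
n_2 = (-0.0397, +0.9992)
n_3 = (-0.8774, +0.4798)
n_4 = (-0.7254, -0.6883)
n_5 = (+0.4509, -0.8926)
  (0,1): δ = 136.82°  ·
  (0,2): δ = 100.13°  ·
  (0,3): δ = 41.07°  ✓
  (0,4): δ = 31.10°  ✓
  (0,5): δ = 104.40°  ·
  (1,2): δ = 143.31°  ·
  (1,3): δ = 84.26°  ·
  (1,4): δ = 12.09°  ✓
  (1,5): δ = 61.22°  ✓
  (2,3): δ = 120.95°  ·
  (2,4): δ = 48.77°  ✓
  (2,5): δ = 24.53°  ✓
  (3,4): δ = 107.83°  ·
  (3,5): δ = 34.53°  ✓
  (4,5): δ = 106.70°  ·
antipodal pairs: 7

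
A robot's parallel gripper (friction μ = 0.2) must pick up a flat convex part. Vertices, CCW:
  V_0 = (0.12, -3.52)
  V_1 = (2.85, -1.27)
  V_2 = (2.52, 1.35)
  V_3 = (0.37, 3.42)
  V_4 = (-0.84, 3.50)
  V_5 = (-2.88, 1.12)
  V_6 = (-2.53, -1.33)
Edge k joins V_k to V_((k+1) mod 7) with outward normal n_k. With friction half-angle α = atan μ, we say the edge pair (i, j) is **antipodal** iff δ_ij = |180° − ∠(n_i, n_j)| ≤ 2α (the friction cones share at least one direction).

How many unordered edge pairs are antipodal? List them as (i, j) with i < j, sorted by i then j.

α = atan 0.2 = 11.31°;  2α = 22.62°
n_0 = (+0.6360, -0.7717)
n_1 = (+0.9922, +0.1250)
n_2 = (+0.6936, +0.7204)
n_3 = (+0.0660, +0.9978)
n_4 = (-0.7593, +0.6508)
n_5 = (-0.9899, -0.1414)
n_6 = (-0.6370, -0.7708)
  (0,1): δ = 122.32°  ·
  (0,2): δ = 83.41°  ·
  (0,3): δ = 43.28°  ·
  (0,4): δ = 9.90°  ✓
  (0,5): δ = 58.64°  ·
  (0,6): δ = 100.93°  ·
  (1,2): δ = 141.09°  ·
  (1,3): δ = 100.96°  ·
  (1,4): δ = 47.78°  ·
  (1,5): δ = 0.95°  ✓
  (1,6): δ = 43.25°  ·
  (2,3): δ = 139.87°  ·
  (2,4): δ = 86.69°  ·
  (2,5): δ = 37.96°  ·
  (2,6): δ = 4.34°  ✓
  (3,4): δ = 126.82°  ·
  (3,5): δ = 78.09°  ·
  (3,6): δ = 35.79°  ·
  (4,5): δ = 131.27°  ·
  (4,6): δ = 88.97°  ·
  (5,6): δ = 137.70°  ·
antipodal pairs: 3

count = 3; pairs: (0,4), (1,5), (2,6)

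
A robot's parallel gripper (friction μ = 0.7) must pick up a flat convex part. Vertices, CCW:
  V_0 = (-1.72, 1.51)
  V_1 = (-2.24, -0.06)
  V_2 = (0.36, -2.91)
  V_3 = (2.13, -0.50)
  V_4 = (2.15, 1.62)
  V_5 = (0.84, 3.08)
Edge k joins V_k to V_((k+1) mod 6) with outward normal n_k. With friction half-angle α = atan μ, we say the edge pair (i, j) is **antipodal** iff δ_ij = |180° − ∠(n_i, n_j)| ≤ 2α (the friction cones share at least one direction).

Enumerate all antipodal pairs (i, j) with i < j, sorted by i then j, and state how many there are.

α = atan 0.7 = 34.99°;  2α = 69.98°
n_0 = (-0.9493, +0.3144)
n_1 = (-0.7388, -0.6740)
n_2 = (+0.8060, -0.5919)
n_3 = (+1.0000, -0.0094)
n_4 = (+0.7443, +0.6678)
n_5 = (-0.5228, +0.8525)
  (0,1): δ = 119.30°  ·
  (0,2): δ = 17.97°  ✓
  (0,3): δ = 17.78°  ✓
  (0,4): δ = 60.23°  ✓
  (0,5): δ = 139.85°  ·
  (1,2): δ = 78.67°  ·
  (1,3): δ = 42.91°  ✓
  (1,4): δ = 0.47°  ✓
  (1,5): δ = 79.15°  ·
  (2,3): δ = 144.25°  ·
  (2,4): δ = 101.80°  ·
  (2,5): δ = 22.18°  ✓
  (3,4): δ = 137.56°  ·
  (3,5): δ = 57.94°  ✓
  (4,5): δ = 100.38°  ·
antipodal pairs: 7

count = 7; pairs: (0,2), (0,3), (0,4), (1,3), (1,4), (2,5), (3,5)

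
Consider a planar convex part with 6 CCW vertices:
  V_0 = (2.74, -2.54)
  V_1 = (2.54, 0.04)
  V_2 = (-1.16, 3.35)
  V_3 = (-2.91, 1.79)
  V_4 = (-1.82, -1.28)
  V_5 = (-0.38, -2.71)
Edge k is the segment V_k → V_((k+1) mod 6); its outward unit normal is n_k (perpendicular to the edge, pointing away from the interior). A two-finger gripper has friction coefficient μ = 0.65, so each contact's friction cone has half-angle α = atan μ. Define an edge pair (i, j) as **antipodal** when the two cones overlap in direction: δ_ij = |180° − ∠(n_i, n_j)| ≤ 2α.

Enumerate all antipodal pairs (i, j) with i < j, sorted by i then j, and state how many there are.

count = 7; pairs: (0,2), (0,3), (0,4), (1,3), (1,4), (1,5), (2,5)

α = atan 0.65 = 33.02°;  2α = 66.05°
n_0 = (+0.9970, +0.0773)
n_1 = (+0.6667, +0.7453)
n_2 = (-0.6654, +0.7465)
n_3 = (-0.9424, -0.3346)
n_4 = (-0.7046, -0.7096)
n_5 = (+0.0544, -0.9985)
  (0,1): δ = 136.25°  ·
  (0,2): δ = 52.72°  ✓
  (0,3): δ = 15.11°  ✓
  (0,4): δ = 40.77°  ✓
  (0,5): δ = 88.69°  ·
  (1,2): δ = 96.47°  ·
  (1,3): δ = 28.64°  ✓
  (1,4): δ = 2.98°  ✓
  (1,5): δ = 44.93°  ✓
  (2,3): δ = 112.17°  ·
  (2,4): δ = 86.52°  ·
  (2,5): δ = 38.60°  ✓
  (3,4): δ = 154.35°  ·
  (3,5): δ = 106.43°  ·
  (4,5): δ = 132.08°  ·
antipodal pairs: 7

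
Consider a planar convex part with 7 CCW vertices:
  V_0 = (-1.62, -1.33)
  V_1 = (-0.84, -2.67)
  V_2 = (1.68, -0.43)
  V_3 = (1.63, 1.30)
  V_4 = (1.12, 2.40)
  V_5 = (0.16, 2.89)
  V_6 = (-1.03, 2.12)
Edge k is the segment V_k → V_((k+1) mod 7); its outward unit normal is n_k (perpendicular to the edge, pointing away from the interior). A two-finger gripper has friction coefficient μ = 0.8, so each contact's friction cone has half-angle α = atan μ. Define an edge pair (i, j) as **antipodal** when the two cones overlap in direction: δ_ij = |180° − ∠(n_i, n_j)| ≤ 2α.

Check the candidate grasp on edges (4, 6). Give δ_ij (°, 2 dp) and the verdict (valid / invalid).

α = atan 0.8 = 38.66°;  2α = 77.32°
edge 4: e_4 = (-0.96, +0.49);  n_4 = (+0.4546, +0.8907)
edge 6: e_6 = (-0.59, -3.45);  n_6 = (-0.9857, +0.1686)
∠(n_4, n_6) = 107.34°
δ = |180° − 107.34°| = 72.66°
72.66° ≤ 2α = 77.32°  →  valid

δ = 72.66°, valid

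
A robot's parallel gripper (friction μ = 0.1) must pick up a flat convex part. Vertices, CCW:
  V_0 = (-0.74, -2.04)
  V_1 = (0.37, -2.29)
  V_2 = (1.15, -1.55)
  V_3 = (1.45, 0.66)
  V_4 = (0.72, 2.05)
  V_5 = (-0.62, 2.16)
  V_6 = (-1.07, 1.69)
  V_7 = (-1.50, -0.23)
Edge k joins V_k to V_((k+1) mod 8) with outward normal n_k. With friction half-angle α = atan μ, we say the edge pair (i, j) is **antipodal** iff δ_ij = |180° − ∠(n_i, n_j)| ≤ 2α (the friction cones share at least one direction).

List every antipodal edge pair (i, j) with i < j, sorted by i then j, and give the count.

α = atan 0.1 = 5.71°;  2α = 11.42°
n_0 = (-0.2197, -0.9756)
n_1 = (+0.6883, -0.7255)
n_2 = (+0.9909, -0.1345)
n_3 = (+0.8853, +0.4650)
n_4 = (+0.0818, +0.9966)
n_5 = (-0.7223, +0.6916)
n_6 = (-0.9758, +0.2185)
n_7 = (-0.9220, -0.3871)
  (0,1): δ = 123.81°  ·
  (0,2): δ = 85.04°  ·
  (0,3): δ = 49.60°  ·
  (0,4): δ = 8.00°  ✓
  (0,5): δ = 58.94°  ·
  (0,6): δ = 90.07°  ·
  (0,7): δ = 125.47°  ·
  (1,2): δ = 141.22°  ·
  (1,3): δ = 105.79°  ·
  (1,4): δ = 48.19°  ·
  (1,5): δ = 2.75°  ✓
  (1,6): δ = 33.88°  ·
  (1,7): δ = 69.28°  ·
  (2,3): δ = 144.56°  ·
  (2,4): δ = 86.96°  ·
  (2,5): δ = 36.02°  ·
  (2,6): δ = 4.89°  ✓
  (2,7): δ = 30.51°  ·
  (3,4): δ = 122.40°  ·
  (3,5): δ = 71.46°  ·
  (3,6): δ = 40.33°  ·
  (3,7): δ = 4.93°  ✓
  (4,5): δ = 129.06°  ·
  (4,6): δ = 97.93°  ·
  (4,7): δ = 62.53°  ·
  (5,6): δ = 148.87°  ·
  (5,7): δ = 113.47°  ·
  (6,7): δ = 144.60°  ·
antipodal pairs: 4

count = 4; pairs: (0,4), (1,5), (2,6), (3,7)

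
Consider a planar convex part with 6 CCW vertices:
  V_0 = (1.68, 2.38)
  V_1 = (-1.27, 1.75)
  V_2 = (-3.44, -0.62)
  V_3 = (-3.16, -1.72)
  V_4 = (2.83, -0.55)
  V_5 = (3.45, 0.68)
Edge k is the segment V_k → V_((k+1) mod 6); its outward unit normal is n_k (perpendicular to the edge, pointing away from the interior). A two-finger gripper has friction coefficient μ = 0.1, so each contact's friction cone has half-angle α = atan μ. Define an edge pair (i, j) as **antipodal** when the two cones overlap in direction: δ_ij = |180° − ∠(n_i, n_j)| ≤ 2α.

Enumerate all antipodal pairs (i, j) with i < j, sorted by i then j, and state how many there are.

α = atan 0.1 = 5.71°;  2α = 11.42°
n_0 = (-0.2088, +0.9779)
n_1 = (-0.7375, +0.6753)
n_2 = (-0.9691, -0.2467)
n_3 = (+0.1917, -0.9815)
n_4 = (+0.8930, -0.4501)
n_5 = (+0.6927, +0.7212)
  (0,1): δ = 144.53°  ·
  (0,2): δ = 87.77°  ·
  (0,3): δ = 1.00°  ✓
  (0,4): δ = 51.19°  ·
  (0,5): δ = 124.10°  ·
  (1,2): δ = 123.24°  ·
  (1,3): δ = 36.47°  ·
  (1,4): δ = 15.73°  ·
  (1,5): δ = 88.63°  ·
  (2,3): δ = 93.23°  ·
  (2,4): δ = 41.03°  ·
  (2,5): δ = 31.87°  ·
  (3,4): δ = 127.80°  ·
  (3,5): δ = 54.90°  ·
  (4,5): δ = 107.09°  ·
antipodal pairs: 1

count = 1; pairs: (0,3)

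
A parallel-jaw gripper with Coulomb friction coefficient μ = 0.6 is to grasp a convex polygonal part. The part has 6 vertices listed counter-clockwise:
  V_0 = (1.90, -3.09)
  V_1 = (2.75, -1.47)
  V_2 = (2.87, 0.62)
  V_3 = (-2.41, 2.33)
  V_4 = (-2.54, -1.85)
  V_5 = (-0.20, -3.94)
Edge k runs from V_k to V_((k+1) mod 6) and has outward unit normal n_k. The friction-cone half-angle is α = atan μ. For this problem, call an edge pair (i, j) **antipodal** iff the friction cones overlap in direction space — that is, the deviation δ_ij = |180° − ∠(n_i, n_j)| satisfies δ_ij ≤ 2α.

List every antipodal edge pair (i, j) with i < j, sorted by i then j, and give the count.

count = 5; pairs: (0,3), (1,3), (1,4), (2,4), (2,5)

α = atan 0.6 = 30.96°;  2α = 61.93°
n_0 = (+0.8855, -0.4646)
n_1 = (+0.9984, -0.0573)
n_2 = (+0.3081, +0.9514)
n_3 = (-0.9995, +0.0311)
n_4 = (-0.6661, -0.7458)
n_5 = (+0.3752, -0.9269)
  (0,1): δ = 155.60°  ·
  (0,2): δ = 80.26°  ·
  (0,3): δ = 25.90°  ✓
  (0,4): δ = 75.92°  ·
  (0,5): δ = 139.72°  ·
  (1,2): δ = 104.66°  ·
  (1,3): δ = 1.50°  ✓
  (1,4): δ = 51.52°  ✓
  (1,5): δ = 115.32°  ·
  (2,3): δ = 73.84°  ·
  (2,4): δ = 23.82°  ✓
  (2,5): δ = 39.98°  ✓
  (3,4): δ = 129.99°  ·
  (3,5): δ = 66.18°  ·
  (4,5): δ = 116.19°  ·
antipodal pairs: 5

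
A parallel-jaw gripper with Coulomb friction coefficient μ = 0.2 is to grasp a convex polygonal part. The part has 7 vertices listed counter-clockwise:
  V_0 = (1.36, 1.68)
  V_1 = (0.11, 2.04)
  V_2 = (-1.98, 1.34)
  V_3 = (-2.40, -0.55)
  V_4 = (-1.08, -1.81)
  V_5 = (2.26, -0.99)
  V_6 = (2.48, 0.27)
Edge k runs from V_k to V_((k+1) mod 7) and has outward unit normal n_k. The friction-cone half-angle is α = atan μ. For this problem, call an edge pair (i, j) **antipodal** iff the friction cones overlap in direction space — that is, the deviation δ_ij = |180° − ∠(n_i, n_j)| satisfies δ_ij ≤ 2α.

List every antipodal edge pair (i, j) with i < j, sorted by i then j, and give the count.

α = atan 0.2 = 11.31°;  2α = 22.62°
n_0 = (+0.2768, +0.9609)
n_1 = (-0.3176, +0.9482)
n_2 = (-0.9762, +0.2169)
n_3 = (-0.6905, -0.7234)
n_4 = (+0.2384, -0.9712)
n_5 = (+0.9851, -0.1720)
n_6 = (+0.7830, +0.6220)
  (0,1): δ = 145.42°  ·
  (0,2): δ = 86.46°  ·
  (0,3): δ = 27.60°  ·
  (0,4): δ = 29.86°  ·
  (0,5): δ = 96.16°  ·
  (0,6): δ = 144.53°  ·
  (1,2): δ = 121.05°  ·
  (1,3): δ = 62.18°  ·
  (1,4): δ = 4.72°  ✓
  (1,5): δ = 61.58°  ·
  (1,6): δ = 109.94°  ·
  (2,3): δ = 121.14°  ·
  (2,4): δ = 63.68°  ·
  (2,5): δ = 2.62°  ✓
  (2,6): δ = 50.99°  ·
  (3,4): δ = 122.54°  ·
  (3,5): δ = 56.24°  ·
  (3,6): δ = 7.87°  ✓
  (4,5): δ = 113.70°  ·
  (4,6): δ = 65.33°  ·
  (5,6): δ = 131.63°  ·
antipodal pairs: 3

count = 3; pairs: (1,4), (2,5), (3,6)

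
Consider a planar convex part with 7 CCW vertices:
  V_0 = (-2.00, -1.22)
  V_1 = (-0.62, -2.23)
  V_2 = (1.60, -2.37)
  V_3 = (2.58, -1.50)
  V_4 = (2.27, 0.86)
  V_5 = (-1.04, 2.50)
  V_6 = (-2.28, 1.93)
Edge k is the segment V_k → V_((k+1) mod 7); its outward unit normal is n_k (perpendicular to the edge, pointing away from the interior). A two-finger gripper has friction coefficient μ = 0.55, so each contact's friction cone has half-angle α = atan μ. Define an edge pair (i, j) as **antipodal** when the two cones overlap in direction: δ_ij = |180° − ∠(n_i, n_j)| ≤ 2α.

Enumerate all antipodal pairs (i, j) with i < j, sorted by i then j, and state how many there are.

α = atan 0.55 = 28.81°;  2α = 57.62°
n_0 = (-0.5906, -0.8070)
n_1 = (-0.0629, -0.9980)
n_2 = (+0.6639, -0.7478)
n_3 = (+0.9915, +0.1302)
n_4 = (+0.4440, +0.8960)
n_5 = (-0.4177, +0.9086)
n_6 = (-0.9961, -0.0885)
  (0,1): δ = 147.41°  ·
  (0,2): δ = 102.20°  ·
  (0,3): δ = 46.32°  ✓
  (0,4): δ = 9.84°  ✓
  (0,5): δ = 60.89°  ·
  (0,6): δ = 131.28°  ·
  (1,2): δ = 134.79°  ·
  (1,3): δ = 78.91°  ·
  (1,4): δ = 22.75°  ✓
  (1,5): δ = 28.30°  ✓
  (1,6): δ = 98.69°  ·
  (2,3): δ = 124.11°  ·
  (2,4): δ = 67.95°  ·
  (2,5): δ = 16.91°  ✓
  (2,6): δ = 53.48°  ✓
  (3,4): δ = 123.84°  ·
  (3,5): δ = 72.80°  ·
  (3,6): δ = 2.40°  ✓
  (4,5): δ = 128.96°  ·
  (4,6): δ = 58.56°  ·
  (5,6): δ = 109.61°  ·
antipodal pairs: 7

count = 7; pairs: (0,3), (0,4), (1,4), (1,5), (2,5), (2,6), (3,6)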